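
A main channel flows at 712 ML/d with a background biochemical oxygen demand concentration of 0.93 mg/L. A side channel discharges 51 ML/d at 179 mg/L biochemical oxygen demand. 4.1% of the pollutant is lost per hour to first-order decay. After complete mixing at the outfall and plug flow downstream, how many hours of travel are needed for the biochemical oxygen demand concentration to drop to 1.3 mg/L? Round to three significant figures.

54.7 h

After mixing, C = (712.0·0.9300 + 51.00·179.0) / 763.0 = 9791/763.0 = 12.83 mg/L.
4.1%/h lost → k = −ln(1 − 0.041) = 0.04186 h⁻¹.
12.83·exp(−k·t) = 1.3 → t = ln(12.83/1.3)/k = 196900 s = 54.69 h.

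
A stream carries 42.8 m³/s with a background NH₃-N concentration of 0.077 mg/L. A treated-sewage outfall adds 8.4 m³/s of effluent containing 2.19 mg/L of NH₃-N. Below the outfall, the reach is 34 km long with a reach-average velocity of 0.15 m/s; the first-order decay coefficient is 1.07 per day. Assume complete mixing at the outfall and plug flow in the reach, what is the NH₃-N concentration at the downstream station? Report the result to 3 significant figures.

Flow-weighted average: C = (42.80·0.07700 + 8.400·2.190) / 51.20 = 21.69/51.20 = 0.4237 mg/L.
Travel time t = 34·1000 / 0.15 = 226700 s = 62.96 h.
Applying C = C₀e^(−kt): 0.4237 × 0.06038 = 0.02558 mg/L.

0.0256 mg/L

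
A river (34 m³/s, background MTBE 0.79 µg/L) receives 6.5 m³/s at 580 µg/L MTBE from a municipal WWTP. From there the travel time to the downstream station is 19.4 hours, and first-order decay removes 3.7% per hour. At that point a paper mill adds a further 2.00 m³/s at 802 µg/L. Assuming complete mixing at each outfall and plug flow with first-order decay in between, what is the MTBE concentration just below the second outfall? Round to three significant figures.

After mixing, C = (34.00·0.7900 + 6.500·580.0) / 40.50 = 3797/40.50 = 93.75 µg/L; combined flow 40.50 m³/s.
3.7%/h lost → k = −ln(1 − 0.037) = 0.03770 h⁻¹.
After decay, C = 93.75 × e^(−kt) = 93.75 × 0.4812 = 45.11 µg/L.
Second outfall: C = (40.50·45.11 + 2.000·802.0)/42.50 = 80.73 µg/L.

80.7 µg/L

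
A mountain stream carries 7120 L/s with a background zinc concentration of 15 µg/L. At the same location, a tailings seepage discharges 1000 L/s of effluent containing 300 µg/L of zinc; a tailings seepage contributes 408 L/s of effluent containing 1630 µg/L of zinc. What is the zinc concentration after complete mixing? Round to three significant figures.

126 µg/L

After mixing, C = (7120·15.00 + 1000·300.0 + 408.0·1630) / 8528 = 1072000/8528 = 125.7 µg/L.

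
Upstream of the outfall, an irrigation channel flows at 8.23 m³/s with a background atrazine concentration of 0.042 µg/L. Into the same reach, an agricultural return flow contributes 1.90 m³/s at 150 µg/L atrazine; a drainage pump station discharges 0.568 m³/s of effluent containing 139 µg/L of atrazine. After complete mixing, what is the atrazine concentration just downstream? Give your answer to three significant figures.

After mixing, C = (8.230·0.04200 + 1.900·150.0 + 0.5680·139.0) / 10.70 = 364.3/10.70 = 34.05 µg/L.

34.1 µg/L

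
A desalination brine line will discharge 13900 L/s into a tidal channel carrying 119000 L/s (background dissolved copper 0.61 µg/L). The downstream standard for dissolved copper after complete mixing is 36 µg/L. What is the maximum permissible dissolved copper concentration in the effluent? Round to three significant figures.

339 µg/L

At the limit, (Qr·Cr + Qe·Cₑ)/(Qr + Qe) = 36:
Cₑ = (132900·36 − 119000·0.6100) / 13900 = 339.0 µg/L.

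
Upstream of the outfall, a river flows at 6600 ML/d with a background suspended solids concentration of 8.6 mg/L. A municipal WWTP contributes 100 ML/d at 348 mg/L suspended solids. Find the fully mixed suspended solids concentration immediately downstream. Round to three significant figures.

13.7 mg/L

Mass balance: C = (6600·8.600 + 100.0·348.0) / 6700 = 91560/6700 = 13.67 mg/L.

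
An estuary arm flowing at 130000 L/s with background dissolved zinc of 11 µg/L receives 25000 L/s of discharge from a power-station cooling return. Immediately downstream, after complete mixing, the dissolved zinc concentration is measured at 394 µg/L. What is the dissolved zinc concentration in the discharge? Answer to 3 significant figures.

Mass balance: 130000·11.00 + 25000·Cₑ = 155000·394.0
→ Cₑ = (155000·394.0 − 130000·11.00) / 25000 = 2386 µg/L.

2390 µg/L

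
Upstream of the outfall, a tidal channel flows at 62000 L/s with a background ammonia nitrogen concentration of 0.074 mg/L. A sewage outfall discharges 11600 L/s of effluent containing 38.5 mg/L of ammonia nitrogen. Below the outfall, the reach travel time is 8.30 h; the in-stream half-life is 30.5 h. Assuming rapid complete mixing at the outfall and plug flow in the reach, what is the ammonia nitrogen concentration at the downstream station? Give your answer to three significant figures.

Conservation of mass: C = (62000·0.07400 + 11600·38.50) / 73600 = 451200/73600 = 6.130 mg/L.
Half-life 30.5 h → k = ln 2 / 30.5 = 0.02273 h⁻¹ = 0.5454 d⁻¹.
First-order decay: C = 6.130·exp(−k·t) = 6.130·0.8281 = 5.076 mg/L.

5.08 mg/L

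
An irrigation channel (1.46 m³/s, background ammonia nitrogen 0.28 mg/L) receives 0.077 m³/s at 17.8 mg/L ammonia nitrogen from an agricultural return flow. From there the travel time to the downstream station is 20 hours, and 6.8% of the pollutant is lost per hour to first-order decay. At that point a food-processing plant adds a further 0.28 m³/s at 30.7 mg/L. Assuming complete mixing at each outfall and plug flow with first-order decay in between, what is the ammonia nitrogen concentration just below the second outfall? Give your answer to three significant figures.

Mixed concentration C = ΣQC/ΣQ = (1.460·0.2800 + 0.07700·17.80) / 1.537 = 1.779/1.537 = 1.158 mg/L; combined flow 1.537 m³/s.
6.8%/h lost → k = −ln(1 − 0.068) = 0.07042 h⁻¹.
Decay over the reach: 1.158·exp(−kt) = 1.158·0.2445 = 0.2831 mg/L.
Second outfall: C = (1.537·0.2831 + 0.2800·30.70)/1.817 = 4.970 mg/L.

4.97 mg/L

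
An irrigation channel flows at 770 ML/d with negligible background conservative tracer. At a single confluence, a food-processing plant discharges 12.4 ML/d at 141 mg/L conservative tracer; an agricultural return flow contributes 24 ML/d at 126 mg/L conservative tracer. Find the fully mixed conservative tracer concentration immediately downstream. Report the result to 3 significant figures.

Mass balance: C = (770.0·0 + 12.40·141.0 + 24.00·126.0) / 806.4 = 4772/806.4 = 5.918 mg/L.

5.92 mg/L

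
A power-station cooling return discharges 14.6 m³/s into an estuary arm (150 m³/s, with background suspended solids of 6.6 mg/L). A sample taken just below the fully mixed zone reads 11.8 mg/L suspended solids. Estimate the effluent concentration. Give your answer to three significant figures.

Mass balance: 150.0·6.600 + 14.60·Cₑ = 164.6·11.80
→ Cₑ = (164.6·11.80 − 150.0·6.600) / 14.60 = 65.22 mg/L.

65.2 mg/L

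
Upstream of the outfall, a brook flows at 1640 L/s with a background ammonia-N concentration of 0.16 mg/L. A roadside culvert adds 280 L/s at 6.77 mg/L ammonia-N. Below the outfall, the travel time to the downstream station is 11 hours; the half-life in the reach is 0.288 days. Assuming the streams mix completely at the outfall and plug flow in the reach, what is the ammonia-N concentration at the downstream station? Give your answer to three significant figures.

0.373 mg/L

After mixing, C = (1640·0.1600 + 280.0·6.770) / 1920 = 2158/1920 = 1.124 mg/L.
Half-life 0.288 d → k = ln 2 / 0.288 = 2.407 d⁻¹.
Applying C = C₀e^(−kt): 1.124 × 0.3318 = 0.3730 mg/L.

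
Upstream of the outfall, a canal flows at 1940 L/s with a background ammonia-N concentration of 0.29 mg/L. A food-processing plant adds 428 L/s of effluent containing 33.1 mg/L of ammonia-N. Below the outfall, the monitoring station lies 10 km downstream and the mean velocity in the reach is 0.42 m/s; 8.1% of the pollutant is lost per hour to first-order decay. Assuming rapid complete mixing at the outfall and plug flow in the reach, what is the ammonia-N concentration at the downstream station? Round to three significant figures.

Flow-weighted average: C = (1940·0.2900 + 428.0·33.10) / 2368 = 14730/2368 = 6.220 mg/L.
Travel time t = 10·1000 / 0.42 = 23810 s = 6.614 h.
8.1%/h lost → k = −ln(1 − 0.081) = 0.08447 h⁻¹.
After decay, C = 6.220 × e^(−kt) = 6.220 × 0.5720 = 3.558 mg/L.

3.56 mg/L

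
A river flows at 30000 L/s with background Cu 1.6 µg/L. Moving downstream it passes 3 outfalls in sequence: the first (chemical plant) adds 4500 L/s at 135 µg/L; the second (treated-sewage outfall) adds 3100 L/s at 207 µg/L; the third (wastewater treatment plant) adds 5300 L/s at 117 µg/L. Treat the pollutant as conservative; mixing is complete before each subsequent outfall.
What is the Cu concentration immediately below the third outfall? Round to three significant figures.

Outfall 1: combined Q = 34500 L/s; C = (30000·1.600 + 4500·135.0)/34500 = 19.00 µg/L.
Outfall 2: combined Q = 37600 L/s; C = (34500·19.00 + 3100·207.0)/37600 = 34.50 µg/L.
Outfall 3: combined Q = 42900 L/s; C = (37600·34.50 + 5300·117.0)/42900 = 44.69 µg/L.

44.7 µg/L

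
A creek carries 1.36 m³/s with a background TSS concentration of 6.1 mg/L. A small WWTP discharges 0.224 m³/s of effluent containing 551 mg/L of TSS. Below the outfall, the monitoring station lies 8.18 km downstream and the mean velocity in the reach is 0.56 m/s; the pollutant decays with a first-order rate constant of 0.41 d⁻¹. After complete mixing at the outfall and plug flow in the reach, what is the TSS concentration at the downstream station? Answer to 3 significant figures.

Mixed concentration C = ΣQC/ΣQ = (1.360·6.100 + 0.2240·551.0) / 1.584 = 131.7/1.584 = 83.16 mg/L.
Travel time t = 8.18·1000 / 0.56 = 14610 s = 4.058 h.
Decay over the reach: 83.16·exp(−kt) = 83.16·0.9330 = 77.59 mg/L.

77.6 mg/L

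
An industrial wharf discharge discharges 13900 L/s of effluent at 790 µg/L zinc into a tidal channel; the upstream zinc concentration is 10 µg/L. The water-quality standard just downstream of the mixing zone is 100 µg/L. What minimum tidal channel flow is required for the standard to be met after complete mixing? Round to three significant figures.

107000 L/s

Set C_mix = 100: (Q·10.00 + 13900·790.0) / (Q + 13900) = 100
→ Q = 13900·(790.0 − 100)/(100 − 10.00) = 106600 L/s.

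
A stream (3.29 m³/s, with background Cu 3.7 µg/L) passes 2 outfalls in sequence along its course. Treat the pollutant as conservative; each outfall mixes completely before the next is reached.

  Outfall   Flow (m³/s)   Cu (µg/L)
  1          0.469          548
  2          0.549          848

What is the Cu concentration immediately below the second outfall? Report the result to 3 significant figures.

After outfall 1: Q = 3.290 + 0.4690 = 3.759 m³/s; C = (3.290·3.700 + 0.4690·548.0)/3.759 = 71.61 µg/L.
After outfall 2: Q = 3.759 + 0.5490 = 4.308 m³/s; C = (3.759·71.61 + 0.5490·848.0)/4.308 = 170.6 µg/L.

171 µg/L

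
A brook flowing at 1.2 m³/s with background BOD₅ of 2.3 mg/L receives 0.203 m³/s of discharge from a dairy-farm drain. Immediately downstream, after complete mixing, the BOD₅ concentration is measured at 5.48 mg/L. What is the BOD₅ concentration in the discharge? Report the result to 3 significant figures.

Mass balance: 1.200·2.300 + 0.2030·Cₑ = 1.403·5.480
→ Cₑ = (1.403·5.480 − 1.200·2.300) / 0.2030 = 24.28 mg/L.

24.3 mg/L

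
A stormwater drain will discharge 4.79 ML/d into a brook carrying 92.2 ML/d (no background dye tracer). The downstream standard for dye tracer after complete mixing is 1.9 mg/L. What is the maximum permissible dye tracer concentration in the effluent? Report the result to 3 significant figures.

At the limit, (Qr·Cr + Qe·Cₑ)/(Qr + Qe) = 1.9:
Cₑ = (96.99·1.9 − 92.20·0) / 4.790 = 38.47 mg/L.

38.5 mg/L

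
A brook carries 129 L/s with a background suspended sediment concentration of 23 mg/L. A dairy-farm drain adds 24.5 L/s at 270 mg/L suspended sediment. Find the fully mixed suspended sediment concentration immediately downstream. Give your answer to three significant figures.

After mixing, C = (129.0·23.00 + 24.50·270.0) / 153.5 = 9582/153.5 = 62.42 mg/L.

62.4 mg/L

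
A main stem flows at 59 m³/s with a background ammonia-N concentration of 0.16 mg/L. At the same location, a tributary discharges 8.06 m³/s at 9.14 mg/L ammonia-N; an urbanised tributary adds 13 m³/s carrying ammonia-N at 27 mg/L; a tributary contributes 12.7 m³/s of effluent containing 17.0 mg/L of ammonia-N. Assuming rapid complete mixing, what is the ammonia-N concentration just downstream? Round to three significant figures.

7.01 mg/L

After mixing, C = (59.00·0.1600 + 8.060·9.140 + 13.00·27.00 + 12.70·17.00) / 92.76 = 650.0/92.76 = 7.007 mg/L.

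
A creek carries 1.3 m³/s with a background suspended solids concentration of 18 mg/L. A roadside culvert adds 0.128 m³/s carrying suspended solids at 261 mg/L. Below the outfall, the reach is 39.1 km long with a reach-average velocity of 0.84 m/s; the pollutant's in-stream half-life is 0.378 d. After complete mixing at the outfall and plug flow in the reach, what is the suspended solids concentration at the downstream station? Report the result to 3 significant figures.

14.8 mg/L

Mass balance: C = (1.300·18.00 + 0.1280·261.0) / 1.428 = 56.81/1.428 = 39.78 mg/L.
Travel time t = 39.1·1000 / 0.84 = 46550 s = 12.93 h.
Half-life 0.378 d → k = ln 2 / 0.378 = 1.834 d⁻¹.
After decay, C = 39.78 × e^(−kt) = 39.78 × 0.3724 = 14.81 mg/L.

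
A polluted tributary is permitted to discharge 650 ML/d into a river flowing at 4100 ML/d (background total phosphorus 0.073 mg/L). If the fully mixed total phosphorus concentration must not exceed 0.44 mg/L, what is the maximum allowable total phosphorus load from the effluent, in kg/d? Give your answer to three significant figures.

Mass balance at the limit: 4100·0.07300 + 650.0·Cₑ = 4750·0.44 → Cₑ = 2.755 mg/L.
650.0 ML/d = 7.523 m³/s. Load = 7.523 m³/s × 2.755 g/m³ × 86 400 s/d = 1791 kg/d.

1790 kg/d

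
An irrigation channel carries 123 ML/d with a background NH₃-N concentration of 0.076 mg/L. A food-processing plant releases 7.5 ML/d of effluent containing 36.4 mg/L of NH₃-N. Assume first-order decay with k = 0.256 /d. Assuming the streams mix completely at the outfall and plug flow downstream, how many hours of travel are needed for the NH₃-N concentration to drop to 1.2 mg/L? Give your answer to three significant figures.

Flow-weighted average: C = (123.0·0.07600 + 7.500·36.40) / 130.5 = 282.3/130.5 = 2.164 mg/L.
2.164·exp(−k·t) = 1.2 → t = ln(2.164/1.2)/k = 198900 s = 55.26 h.

55.3 h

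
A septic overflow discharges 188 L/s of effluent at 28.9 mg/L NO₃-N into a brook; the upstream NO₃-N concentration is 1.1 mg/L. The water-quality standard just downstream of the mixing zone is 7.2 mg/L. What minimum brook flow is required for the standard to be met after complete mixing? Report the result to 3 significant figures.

Set C_mix = 7.2: (Q·1.100 + 188.0·28.90) / (Q + 188.0) = 7.2
→ Q = 188.0·(28.90 − 7.2)/(7.2 − 1.100) = 668.8 L/s.

669 L/s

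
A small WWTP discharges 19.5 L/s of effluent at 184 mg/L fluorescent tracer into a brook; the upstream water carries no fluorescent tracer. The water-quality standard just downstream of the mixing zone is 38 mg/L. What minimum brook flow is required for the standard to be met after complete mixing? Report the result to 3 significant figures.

74.9 L/s

Set C_mix = 38: (Q·0 + 19.50·184.0) / (Q + 19.50) = 38
→ Q = 19.50·(184.0 − 38)/(38 − 0) = 74.92 L/s.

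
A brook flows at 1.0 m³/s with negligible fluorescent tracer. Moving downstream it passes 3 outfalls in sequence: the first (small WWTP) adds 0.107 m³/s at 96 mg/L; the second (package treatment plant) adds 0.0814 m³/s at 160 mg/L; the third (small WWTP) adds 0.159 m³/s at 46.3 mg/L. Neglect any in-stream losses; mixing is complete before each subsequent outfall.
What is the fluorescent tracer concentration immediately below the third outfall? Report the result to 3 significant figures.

22.8 mg/L

Outfall 1: combined Q = 1.107 m³/s; C = (1.000·0 + 0.1070·96.00)/1.107 = 9.279 mg/L.
Outfall 2: combined Q = 1.188 m³/s; C = (1.107·9.279 + 0.08140·160.0)/1.188 = 19.60 mg/L.
Outfall 3: combined Q = 1.347 m³/s; C = (1.188·19.60 + 0.1590·46.30)/1.347 = 22.75 mg/L.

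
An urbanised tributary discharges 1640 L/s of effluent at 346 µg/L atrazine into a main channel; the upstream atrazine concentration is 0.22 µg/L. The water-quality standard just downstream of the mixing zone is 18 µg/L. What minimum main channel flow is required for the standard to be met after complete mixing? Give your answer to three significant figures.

Set C_mix = 18: (Q·0.2200 + 1640·346.0) / (Q + 1640) = 18
→ Q = 1640·(346.0 − 18)/(18 − 0.2200) = 30250 L/s.

30300 L/s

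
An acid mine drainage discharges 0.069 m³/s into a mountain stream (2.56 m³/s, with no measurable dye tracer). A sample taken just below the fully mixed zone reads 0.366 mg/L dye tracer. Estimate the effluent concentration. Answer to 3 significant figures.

13.9 mg/L

Mass balance: 2.560·0 + 0.06900·Cₑ = 2.629·0.3660
→ Cₑ = (2.629·0.3660 − 2.560·0) / 0.06900 = 13.95 mg/L.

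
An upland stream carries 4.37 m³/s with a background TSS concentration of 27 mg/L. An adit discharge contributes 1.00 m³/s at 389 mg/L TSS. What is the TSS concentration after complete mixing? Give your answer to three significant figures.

94.4 mg/L

Mixed concentration C = ΣQC/ΣQ = (4.370·27.00 + 1.000·389.0) / 5.370 = 507.0/5.370 = 94.41 mg/L.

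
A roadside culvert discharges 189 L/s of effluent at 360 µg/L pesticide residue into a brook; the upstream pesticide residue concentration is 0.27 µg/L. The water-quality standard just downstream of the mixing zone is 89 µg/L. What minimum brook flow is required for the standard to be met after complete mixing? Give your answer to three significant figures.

Set C_mix = 89: (Q·0.2700 + 189.0·360.0) / (Q + 189.0) = 89
→ Q = 189.0·(360.0 − 89)/(89 − 0.2700) = 577.2 L/s.

577 L/s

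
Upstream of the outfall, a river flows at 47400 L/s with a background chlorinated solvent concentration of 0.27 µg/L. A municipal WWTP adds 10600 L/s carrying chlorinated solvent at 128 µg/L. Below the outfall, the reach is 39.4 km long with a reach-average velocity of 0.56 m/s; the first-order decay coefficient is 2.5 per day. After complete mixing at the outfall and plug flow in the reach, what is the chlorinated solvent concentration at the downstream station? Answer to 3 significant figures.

Conservation of mass: C = (47400·0.2700 + 10600·128.0) / 58000 = 1370000/58000 = 23.61 µg/L.
Travel time t = 39.4·1000 / 0.56 = 70360 s = 19.54 h.
After decay, C = 23.61 × e^(−kt) = 23.61 × 0.1306 = 3.083 µg/L.

3.08 µg/L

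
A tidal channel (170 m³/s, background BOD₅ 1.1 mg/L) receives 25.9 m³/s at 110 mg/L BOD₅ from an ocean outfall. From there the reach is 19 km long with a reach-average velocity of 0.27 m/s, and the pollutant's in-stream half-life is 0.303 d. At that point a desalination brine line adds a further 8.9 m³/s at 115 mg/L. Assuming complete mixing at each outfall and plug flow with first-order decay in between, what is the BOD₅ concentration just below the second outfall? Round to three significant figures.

7.30 mg/L

Mass balance: C = (170.0·1.100 + 25.90·110.0) / 195.9 = 3036/195.9 = 15.50 mg/L; combined flow 195.9 m³/s.
Travel time t = 19·1000 / 0.27 = 70370 s = 19.55 h.
Half-life 0.303 d → k = ln 2 / 0.303 = 2.288 d⁻¹.
Applying C = C₀e^(−kt): 15.50 × 0.1552 = 2.405 mg/L.
Second outfall: C = (195.9·2.405 + 8.900·115.0)/204.8 = 7.298 mg/L.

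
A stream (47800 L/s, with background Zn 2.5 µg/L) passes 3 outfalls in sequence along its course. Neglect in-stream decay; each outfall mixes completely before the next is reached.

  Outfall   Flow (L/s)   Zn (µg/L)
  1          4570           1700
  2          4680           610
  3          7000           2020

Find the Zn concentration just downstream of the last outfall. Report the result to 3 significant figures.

Outfall 1: combined Q = 52370 L/s; C = (47800·2.500 + 4570·1700)/52370 = 150.6 µg/L.
Outfall 2: combined Q = 57050 L/s; C = (52370·150.6 + 4680·610.0)/57050 = 188.3 µg/L.
Outfall 3: combined Q = 64050 L/s; C = (57050·188.3 + 7000·2020)/64050 = 388.5 µg/L.

388 µg/L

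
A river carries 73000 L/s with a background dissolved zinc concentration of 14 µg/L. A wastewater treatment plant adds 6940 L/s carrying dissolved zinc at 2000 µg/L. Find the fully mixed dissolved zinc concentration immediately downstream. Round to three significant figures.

Flow-weighted average: C = (73000·14.00 + 6940·2000) / 79940 = 14900000/79940 = 186.4 µg/L.

186 µg/L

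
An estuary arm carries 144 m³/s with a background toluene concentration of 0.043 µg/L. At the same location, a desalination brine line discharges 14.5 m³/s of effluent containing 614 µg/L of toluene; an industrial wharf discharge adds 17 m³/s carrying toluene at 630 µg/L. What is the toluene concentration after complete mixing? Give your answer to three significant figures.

112 µg/L

Mixed concentration C = ΣQC/ΣQ = (144.0·0.04300 + 14.50·614.0 + 17.00·630.0) / 175.5 = 19620/175.5 = 111.8 µg/L.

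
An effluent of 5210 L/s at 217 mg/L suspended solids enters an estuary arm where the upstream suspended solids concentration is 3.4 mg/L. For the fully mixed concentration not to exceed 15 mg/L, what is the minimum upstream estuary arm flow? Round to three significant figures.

90700 L/s

Set C_mix = 15: (Q·3.400 + 5210·217.0) / (Q + 5210) = 15
→ Q = 5210·(217.0 − 15)/(15 − 3.400) = 90730 L/s.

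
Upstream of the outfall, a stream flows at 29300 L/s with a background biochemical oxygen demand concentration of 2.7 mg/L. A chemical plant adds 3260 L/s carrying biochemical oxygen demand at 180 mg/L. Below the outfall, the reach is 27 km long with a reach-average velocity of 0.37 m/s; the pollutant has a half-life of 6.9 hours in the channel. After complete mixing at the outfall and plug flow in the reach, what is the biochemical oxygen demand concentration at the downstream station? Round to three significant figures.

Mass balance: C = (29300·2.700 + 3260·180.0) / 32560 = 665900/32560 = 20.45 mg/L.
Travel time t = 27·1000 / 0.37 = 72970 s = 20.27 h.
Half-life 6.9 h → k = ln 2 / 6.9 = 0.1005 h⁻¹ = 2.411 d⁻¹.
Applying C = C₀e^(−kt): 20.45 × 0.1305 = 2.669 mg/L.

2.67 mg/L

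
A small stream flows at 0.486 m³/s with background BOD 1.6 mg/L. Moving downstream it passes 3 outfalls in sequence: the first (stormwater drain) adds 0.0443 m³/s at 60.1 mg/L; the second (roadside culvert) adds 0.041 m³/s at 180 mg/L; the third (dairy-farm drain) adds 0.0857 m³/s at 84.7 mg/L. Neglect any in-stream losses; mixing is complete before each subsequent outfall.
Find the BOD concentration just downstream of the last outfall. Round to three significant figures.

Below outfall 1: Q → 0.5303 m³/s, C = (0.4860·1.600 + 0.04430·60.10)/0.5303 = 6.487 mg/L.
Below outfall 2: Q → 0.5713 m³/s, C = (0.5303·6.487 + 0.04100·180.0)/0.5713 = 18.94 mg/L.
Below outfall 3: Q → 0.6570 m³/s, C = (0.5713·18.94 + 0.08570·84.70)/0.6570 = 27.52 mg/L.

27.5 mg/L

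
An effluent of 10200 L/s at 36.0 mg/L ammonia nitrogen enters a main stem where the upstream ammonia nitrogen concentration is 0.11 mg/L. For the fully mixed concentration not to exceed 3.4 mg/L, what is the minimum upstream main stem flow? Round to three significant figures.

Set C_mix = 3.4: (Q·0.1100 + 10200·36.00) / (Q + 10200) = 3.4
→ Q = 10200·(36.00 − 3.4)/(3.4 − 0.1100) = 101100 L/s.

101000 L/s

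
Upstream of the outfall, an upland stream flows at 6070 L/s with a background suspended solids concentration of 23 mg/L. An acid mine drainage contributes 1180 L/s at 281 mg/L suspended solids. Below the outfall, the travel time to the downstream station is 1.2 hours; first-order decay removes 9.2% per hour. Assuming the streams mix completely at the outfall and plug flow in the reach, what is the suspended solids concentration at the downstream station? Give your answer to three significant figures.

57.9 mg/L

Mass balance: C = (6070·23.00 + 1180·281.0) / 7250 = 471200/7250 = 64.99 mg/L.
9.2%/h lost → k = −ln(1 − 0.092) = 0.09651 h⁻¹.
Decay over the reach: 64.99·exp(−kt) = 64.99·0.8906 = 57.88 mg/L.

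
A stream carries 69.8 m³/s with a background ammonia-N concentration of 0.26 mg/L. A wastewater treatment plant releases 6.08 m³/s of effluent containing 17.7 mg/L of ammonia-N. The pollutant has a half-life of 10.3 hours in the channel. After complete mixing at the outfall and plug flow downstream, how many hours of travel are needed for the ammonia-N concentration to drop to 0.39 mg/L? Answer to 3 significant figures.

21.5 h

Conservation of mass: C = (69.80·0.2600 + 6.080·17.70) / 75.88 = 125.8/75.88 = 1.657 mg/L.
Half-life 10.3 h → k = ln 2 / 10.3 = 0.06730 h⁻¹ = 1.615 d⁻¹.
1.657·exp(−k·t) = 0.39 → t = ln(1.657/0.39)/k = 77400 s = 21.50 h.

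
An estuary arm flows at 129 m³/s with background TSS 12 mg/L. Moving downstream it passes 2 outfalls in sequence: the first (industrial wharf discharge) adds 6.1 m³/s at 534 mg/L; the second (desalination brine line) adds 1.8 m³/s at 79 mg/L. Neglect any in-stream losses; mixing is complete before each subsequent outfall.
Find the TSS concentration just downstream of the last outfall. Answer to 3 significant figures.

Below outfall 1: Q → 135.1 m³/s, C = (129.0·12.00 + 6.100·534.0)/135.1 = 35.57 mg/L.
Below outfall 2: Q → 136.9 m³/s, C = (135.1·35.57 + 1.800·79.00)/136.9 = 36.14 mg/L.

36.1 mg/L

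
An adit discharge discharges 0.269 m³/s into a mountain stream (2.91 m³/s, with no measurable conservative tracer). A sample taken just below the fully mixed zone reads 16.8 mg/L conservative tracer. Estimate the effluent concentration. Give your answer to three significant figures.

199 mg/L

Mass balance: 2.910·0 + 0.2690·Cₑ = 3.179·16.80
→ Cₑ = (3.179·16.80 − 2.910·0) / 0.2690 = 198.5 mg/L.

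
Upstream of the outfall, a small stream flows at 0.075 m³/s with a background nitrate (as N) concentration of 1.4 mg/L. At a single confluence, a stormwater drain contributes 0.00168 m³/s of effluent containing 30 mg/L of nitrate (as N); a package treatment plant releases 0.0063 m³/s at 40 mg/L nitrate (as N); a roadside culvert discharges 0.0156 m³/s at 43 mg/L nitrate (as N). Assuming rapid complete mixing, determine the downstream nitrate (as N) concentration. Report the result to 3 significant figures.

10.9 mg/L

Mixed concentration C = ΣQC/ΣQ = (0.07500·1.400 + 0.001680·30.00 + 0.006300·40.00 + 0.01560·43.00) / 0.09858 = 1.078/0.09858 = 10.94 mg/L.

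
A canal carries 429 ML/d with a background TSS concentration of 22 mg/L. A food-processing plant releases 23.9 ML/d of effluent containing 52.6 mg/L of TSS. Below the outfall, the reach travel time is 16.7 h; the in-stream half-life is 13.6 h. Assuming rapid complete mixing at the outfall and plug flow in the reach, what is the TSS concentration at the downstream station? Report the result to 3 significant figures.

Flow-weighted average: C = (429.0·22.00 + 23.90·52.60) / 452.9 = 10700/452.9 = 23.61 mg/L.
Half-life 13.6 h → k = ln 2 / 13.6 = 0.05097 h⁻¹ = 1.223 d⁻¹.
Applying C = C₀e^(−kt): 23.61 × 0.4269 = 10.08 mg/L.

10.1 mg/L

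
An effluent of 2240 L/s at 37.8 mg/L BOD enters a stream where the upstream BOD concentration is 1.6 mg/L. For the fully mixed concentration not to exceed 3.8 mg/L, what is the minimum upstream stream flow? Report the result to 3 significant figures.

Set C_mix = 3.8: (Q·1.600 + 2240·37.80) / (Q + 2240) = 3.8
→ Q = 2240·(37.80 − 3.8)/(3.8 − 1.600) = 34620 L/s.

34600 L/s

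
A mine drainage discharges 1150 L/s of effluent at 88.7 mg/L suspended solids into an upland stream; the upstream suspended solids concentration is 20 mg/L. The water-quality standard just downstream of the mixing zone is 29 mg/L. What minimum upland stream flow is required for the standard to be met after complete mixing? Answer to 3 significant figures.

Set C_mix = 29: (Q·20.00 + 1150·88.70) / (Q + 1150) = 29
→ Q = 1150·(88.70 − 29)/(29 − 20.00) = 7628 L/s.

7630 L/s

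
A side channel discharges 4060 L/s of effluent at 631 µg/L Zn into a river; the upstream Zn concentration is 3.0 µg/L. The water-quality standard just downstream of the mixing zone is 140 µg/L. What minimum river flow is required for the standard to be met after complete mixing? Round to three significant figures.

Set C_mix = 140: (Q·3.000 + 4060·631.0) / (Q + 4060) = 140
→ Q = 4060·(631.0 − 140)/(140 − 3.000) = 14550 L/s.

14600 L/s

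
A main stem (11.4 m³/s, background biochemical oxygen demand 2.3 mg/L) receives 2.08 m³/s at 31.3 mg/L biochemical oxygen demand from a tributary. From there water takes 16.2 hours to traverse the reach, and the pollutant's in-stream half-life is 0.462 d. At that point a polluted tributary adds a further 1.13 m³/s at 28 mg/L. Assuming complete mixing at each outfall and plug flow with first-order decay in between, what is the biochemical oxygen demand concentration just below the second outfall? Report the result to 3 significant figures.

Mass balance: C = (11.40·2.300 + 2.080·31.30) / 13.48 = 91.32/13.48 = 6.775 mg/L; combined flow 13.48 m³/s.
Half-life 0.462 d → k = ln 2 / 0.462 = 1.500 d⁻¹.
First-order decay: C = 6.775·exp(−k·t) = 6.775·0.3632 = 2.461 mg/L.
At the second outfall, C = (13.48·2.461 + 1.130·28.00) / (13.48 + 1.130) = 4.436 mg/L.

4.44 mg/L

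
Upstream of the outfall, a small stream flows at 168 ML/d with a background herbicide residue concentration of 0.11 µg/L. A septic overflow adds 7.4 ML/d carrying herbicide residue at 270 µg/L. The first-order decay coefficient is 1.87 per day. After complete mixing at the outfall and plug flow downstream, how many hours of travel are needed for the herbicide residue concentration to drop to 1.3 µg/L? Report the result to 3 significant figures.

28.0 h

Mass balance: C = (168.0·0.1100 + 7.400·270.0) / 175.4 = 2016/175.4 = 11.50 µg/L.
11.50·exp(−k·t) = 1.3 → t = ln(11.50/1.3)/k = 100700 s = 27.97 h.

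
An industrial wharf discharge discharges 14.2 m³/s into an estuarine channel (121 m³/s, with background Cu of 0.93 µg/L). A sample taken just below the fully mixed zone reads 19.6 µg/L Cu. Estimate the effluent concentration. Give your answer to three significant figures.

Mass balance: 121.0·0.9300 + 14.20·Cₑ = 135.2·19.60
→ Cₑ = (135.2·19.60 − 121.0·0.9300) / 14.20 = 178.7 µg/L.

179 µg/L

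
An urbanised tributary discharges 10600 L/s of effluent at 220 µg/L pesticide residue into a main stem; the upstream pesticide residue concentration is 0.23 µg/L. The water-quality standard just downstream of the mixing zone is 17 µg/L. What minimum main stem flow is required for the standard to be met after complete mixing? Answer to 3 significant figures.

Set C_mix = 17: (Q·0.2300 + 10600·220.0) / (Q + 10600) = 17
→ Q = 10600·(220.0 − 17)/(17 − 0.2300) = 128300 L/s.

128000 L/s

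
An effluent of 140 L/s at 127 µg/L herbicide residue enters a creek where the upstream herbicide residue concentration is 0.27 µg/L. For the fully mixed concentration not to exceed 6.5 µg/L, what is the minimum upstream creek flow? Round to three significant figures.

Set C_mix = 6.5: (Q·0.2700 + 140.0·127.0) / (Q + 140.0) = 6.5
→ Q = 140.0·(127.0 − 6.5)/(6.5 − 0.2700) = 2708 L/s.

2710 L/s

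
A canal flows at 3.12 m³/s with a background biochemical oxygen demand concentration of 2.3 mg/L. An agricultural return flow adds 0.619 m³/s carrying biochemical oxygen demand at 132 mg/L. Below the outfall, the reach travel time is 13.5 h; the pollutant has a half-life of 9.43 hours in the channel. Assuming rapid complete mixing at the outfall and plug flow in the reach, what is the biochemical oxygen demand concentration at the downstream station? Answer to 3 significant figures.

Mixed concentration C = ΣQC/ΣQ = (3.120·2.300 + 0.6190·132.0) / 3.739 = 88.88/3.739 = 23.77 mg/L.
Half-life 9.43 h → k = ln 2 / 9.43 = 0.07350 h⁻¹ = 1.764 d⁻¹.
After decay, C = 23.77 × e^(−kt) = 23.77 × 0.3707 = 8.813 mg/L.

8.81 mg/L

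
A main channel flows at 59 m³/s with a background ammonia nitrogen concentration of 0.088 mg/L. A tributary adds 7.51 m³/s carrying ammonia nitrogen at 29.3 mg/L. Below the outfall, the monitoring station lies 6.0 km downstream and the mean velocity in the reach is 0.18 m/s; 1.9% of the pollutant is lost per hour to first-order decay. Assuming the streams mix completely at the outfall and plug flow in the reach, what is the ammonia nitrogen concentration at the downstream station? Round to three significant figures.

2.84 mg/L

Mass balance: C = (59.00·0.08800 + 7.510·29.30) / 66.51 = 225.2/66.51 = 3.386 mg/L.
Travel time t = 6.0·1000 / 0.18 = 33330 s = 9.259 h.
1.9%/h lost → k = −ln(1 − 0.019) = 0.01918 h⁻¹.
After decay, C = 3.386 × e^(−kt) = 3.386 × 0.8373 = 2.835 mg/L.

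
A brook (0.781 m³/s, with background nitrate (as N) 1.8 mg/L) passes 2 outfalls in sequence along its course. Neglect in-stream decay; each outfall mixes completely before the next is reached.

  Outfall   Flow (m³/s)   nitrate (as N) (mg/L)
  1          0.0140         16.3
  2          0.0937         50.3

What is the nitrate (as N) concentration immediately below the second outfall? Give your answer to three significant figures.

Outfall 1: combined Q = 0.7950 m³/s; C = (0.7810·1.800 + 0.01400·16.30)/0.7950 = 2.055 mg/L.
Outfall 2: combined Q = 0.8887 m³/s; C = (0.7950·2.055 + 0.09370·50.30)/0.8887 = 7.142 mg/L.

7.14 mg/L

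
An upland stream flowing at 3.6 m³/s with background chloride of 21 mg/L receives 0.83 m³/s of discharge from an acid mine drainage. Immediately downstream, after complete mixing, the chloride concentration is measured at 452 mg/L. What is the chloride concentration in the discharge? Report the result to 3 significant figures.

Mass balance: 3.600·21.00 + 0.8300·Cₑ = 4.430·452.0
→ Cₑ = (4.430·452.0 − 3.600·21.00) / 0.8300 = 2321 mg/L.

2320 mg/L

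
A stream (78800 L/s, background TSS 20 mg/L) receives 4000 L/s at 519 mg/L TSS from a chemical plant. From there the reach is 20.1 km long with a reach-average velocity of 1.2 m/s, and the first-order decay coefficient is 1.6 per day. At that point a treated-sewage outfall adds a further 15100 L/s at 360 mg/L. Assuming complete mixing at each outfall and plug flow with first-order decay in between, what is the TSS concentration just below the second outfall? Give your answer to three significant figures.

82.9 mg/L

Mass balance: C = (78800·20.00 + 4000·519.0) / 82800 = 3652000/82800 = 44.11 mg/L; combined flow 82800 L/s.
Travel time t = 20.1·1000 / 1.2 = 16750 s = 4.653 h.
After decay, C = 44.11 × e^(−kt) = 44.11 × 0.7333 = 32.34 mg/L.
At the second outfall, C = (82800·32.34 + 15100·360.0) / (82800 + 15100) = 82.88 mg/L.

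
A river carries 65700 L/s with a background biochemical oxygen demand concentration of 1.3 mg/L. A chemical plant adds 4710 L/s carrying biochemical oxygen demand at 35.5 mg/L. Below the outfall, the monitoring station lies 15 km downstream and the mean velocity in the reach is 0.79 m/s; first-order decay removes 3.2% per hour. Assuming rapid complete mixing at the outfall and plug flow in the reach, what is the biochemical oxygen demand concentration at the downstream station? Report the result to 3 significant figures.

Conservation of mass: C = (65700·1.300 + 4710·35.50) / 70410 = 252600/70410 = 3.588 mg/L.
Travel time t = 15·1000 / 0.79 = 18990 s = 5.274 h.
3.2%/h lost → k = −ln(1 − 0.032) = 0.03252 h⁻¹.
After decay, C = 3.588 × e^(−kt) = 3.588 × 0.8424 = 3.022 mg/L.

3.02 mg/L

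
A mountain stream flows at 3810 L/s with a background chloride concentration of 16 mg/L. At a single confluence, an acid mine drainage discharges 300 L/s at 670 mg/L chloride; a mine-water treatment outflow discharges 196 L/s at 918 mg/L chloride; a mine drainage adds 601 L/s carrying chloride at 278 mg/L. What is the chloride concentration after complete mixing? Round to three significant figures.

Mixed concentration C = ΣQC/ΣQ = (3810·16.00 + 300.0·670.0 + 196.0·918.0 + 601.0·278.0) / 4907 = 609000/4907 = 124.1 mg/L.

124 mg/L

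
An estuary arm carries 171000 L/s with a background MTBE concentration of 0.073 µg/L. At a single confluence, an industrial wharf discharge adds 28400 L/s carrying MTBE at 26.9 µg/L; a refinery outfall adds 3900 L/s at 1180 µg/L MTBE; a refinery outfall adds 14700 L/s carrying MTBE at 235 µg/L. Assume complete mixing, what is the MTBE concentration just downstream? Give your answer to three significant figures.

Mixed concentration C = ΣQC/ΣQ = (171000·0.07300 + 28400·26.90 + 3900·1180 + 14700·235.0) / 218000 = 8833000/218000 = 40.52 µg/L.

40.5 µg/L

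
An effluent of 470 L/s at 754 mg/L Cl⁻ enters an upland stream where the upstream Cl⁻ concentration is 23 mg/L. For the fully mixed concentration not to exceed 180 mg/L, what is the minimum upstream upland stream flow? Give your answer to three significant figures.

Set C_mix = 180: (Q·23.00 + 470.0·754.0) / (Q + 470.0) = 180
→ Q = 470.0·(754.0 − 180)/(180 − 23.00) = 1718 L/s.

1720 L/s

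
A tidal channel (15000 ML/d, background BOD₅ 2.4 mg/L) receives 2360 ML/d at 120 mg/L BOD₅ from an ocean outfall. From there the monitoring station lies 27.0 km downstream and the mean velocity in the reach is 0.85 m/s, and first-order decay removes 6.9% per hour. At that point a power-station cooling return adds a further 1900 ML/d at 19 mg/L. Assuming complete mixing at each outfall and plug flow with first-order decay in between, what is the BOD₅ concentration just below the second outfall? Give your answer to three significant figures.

Mixed concentration C = ΣQC/ΣQ = (15000·2.400 + 2360·120.0) / 17360 = 319200/17360 = 18.39 mg/L; combined flow 17360 ML/d.
Travel time t = 27.0·1000 / 0.85 = 31760 s = 8.824 h.
6.9%/h lost → k = −ln(1 − 0.069) = 0.07150 h⁻¹.
Applying C = C₀e^(−kt): 18.39 × 0.5321 = 9.785 mg/L.
At the second outfall, C = (17360·9.785 + 1900·19.00) / (17360 + 1900) = 10.69 mg/L.

10.7 mg/L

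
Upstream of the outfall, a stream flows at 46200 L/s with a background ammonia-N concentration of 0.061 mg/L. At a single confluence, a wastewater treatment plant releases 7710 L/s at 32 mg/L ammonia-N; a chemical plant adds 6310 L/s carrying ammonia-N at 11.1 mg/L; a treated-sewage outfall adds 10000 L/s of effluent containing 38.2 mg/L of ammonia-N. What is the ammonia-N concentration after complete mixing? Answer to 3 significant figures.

9.99 mg/L

After mixing, C = (46200·0.06100 + 7710·32.00 + 6310·11.10 + 10000·38.20) / 70220 = 701600/70220 = 9.991 mg/L.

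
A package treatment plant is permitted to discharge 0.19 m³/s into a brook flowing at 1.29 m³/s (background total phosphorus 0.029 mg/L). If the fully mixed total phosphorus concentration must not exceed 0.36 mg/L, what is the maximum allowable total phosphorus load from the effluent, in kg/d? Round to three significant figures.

Mass balance at the limit: 1.290·0.02900 + 0.1900·Cₑ = 1.480·0.36 → Cₑ = 2.607 mg/L.
Load = 0.1900 m³/s × 2.607 g/m³ × 86 400 s/d = 42.80 kg/d.

42.8 kg/d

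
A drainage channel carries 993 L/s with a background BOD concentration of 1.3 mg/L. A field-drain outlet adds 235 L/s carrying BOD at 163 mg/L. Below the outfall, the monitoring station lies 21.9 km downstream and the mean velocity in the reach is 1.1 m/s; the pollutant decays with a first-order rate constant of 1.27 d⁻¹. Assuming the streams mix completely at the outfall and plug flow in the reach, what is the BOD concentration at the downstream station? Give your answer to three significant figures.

Mass balance: C = (993.0·1.300 + 235.0·163.0) / 1228 = 39600/1228 = 32.24 mg/L.
Travel time t = 21.9·1000 / 1.1 = 19910 s = 5.530 h.
Decay over the reach: 32.24·exp(−kt) = 32.24·0.7463 = 24.06 mg/L.

24.1 mg/L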